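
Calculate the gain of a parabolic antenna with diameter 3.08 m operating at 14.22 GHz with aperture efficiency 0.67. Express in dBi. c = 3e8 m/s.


lambda = c/f = 3e8 / 1.422e+10 = 0.02109705 m
G = eta*(pi*D/lambda)^2 = 0.67*(pi*3.08/0.02109705)^2
G = 140939.4799 (linear)
G = 10*log10(140939.4799) = 51.4903 dBi

51.4903 dBi


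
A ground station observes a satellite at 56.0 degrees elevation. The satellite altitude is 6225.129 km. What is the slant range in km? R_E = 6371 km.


h = 6225.129 km, el = 56.0 deg
d = -R_E*sin(el) + sqrt((R_E*sin(el))^2 + 2*R_E*h + h^2)
d = -6371.0000*sin(0.9773844) + sqrt((6371.0000*0.8290376)^2 + 2*6371.0000*6225.129 + 6225.129^2)
d = 6800.0152 km

6800.0152 km


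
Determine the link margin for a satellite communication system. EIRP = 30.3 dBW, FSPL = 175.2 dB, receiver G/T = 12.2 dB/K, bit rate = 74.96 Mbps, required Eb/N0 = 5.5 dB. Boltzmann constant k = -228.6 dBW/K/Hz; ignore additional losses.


C/N0 = EIRP - FSPL + G/T - k = 30.3 - 175.2 + 12.2 - (-228.6)
C/N0 = 95.9000 dB-Hz
R_b = 74.96 Mbps = 7.496e+07 bps -> 10*log10(R_b) = 78.7483 dB-Hz
Eb/N0 = C/N0 - 10*log10(R_b) = 95.9000 - 78.7483 = 17.1517 dB
Margin = Eb/N0 - Eb/N0_req = 17.1517 - 5.5 = 11.6517 dB (link closes)

11.6517 dB


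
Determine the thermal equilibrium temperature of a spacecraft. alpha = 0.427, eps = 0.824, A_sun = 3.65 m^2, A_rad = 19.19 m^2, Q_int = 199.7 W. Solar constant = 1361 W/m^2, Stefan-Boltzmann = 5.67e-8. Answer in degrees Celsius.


Numerator = alpha*S*A_sun + Q_int = 0.427*1361*3.65 + 199.7 = 2320.8865 W
Denominator = eps*sigma*A_rad = 0.824*5.67e-8*19.19 = 8.9657215e-07 W/K^4
T^4 = 2.5886222e+09 K^4
T = 225.5626 K = -47.5874 C

-47.5874 degrees Celsius


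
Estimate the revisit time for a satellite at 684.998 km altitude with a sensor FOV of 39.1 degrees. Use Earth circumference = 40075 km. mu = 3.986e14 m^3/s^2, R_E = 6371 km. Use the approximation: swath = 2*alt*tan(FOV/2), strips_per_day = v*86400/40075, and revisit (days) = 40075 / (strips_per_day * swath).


swath = 2*684.998*tan(0.3412119) = 486.4869 km
v = sqrt(mu/r) = 7516.0459 m/s = 7.5160 km/s
strips/day = v*86400/40075 = 7.5160*86400/40075 = 16.2043
coverage/day = strips * swath = 16.2043 * 486.4869 = 7883.1682 km
revisit = 40075 / 7883.1682 = 5.0836 days

5.0836 days


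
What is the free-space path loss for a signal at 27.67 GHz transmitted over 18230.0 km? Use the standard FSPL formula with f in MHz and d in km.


f = 27.67 GHz = 27670.0000 MHz
d = 18230.0 km
FSPL = 32.44 + 20*log10(27670.0000) + 20*log10(18230.0)
FSPL = 32.44 + 88.8402 + 85.2157
FSPL = 206.4959 dB

206.4959 dB


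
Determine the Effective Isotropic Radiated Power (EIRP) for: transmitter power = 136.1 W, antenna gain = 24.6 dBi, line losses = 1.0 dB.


Pt = 136.1 W = 21.3386 dBW
EIRP = Pt_dBW + Gt - losses = 21.3386 + 24.6 - 1.0 = 44.9386 dBW

44.9386 dBW


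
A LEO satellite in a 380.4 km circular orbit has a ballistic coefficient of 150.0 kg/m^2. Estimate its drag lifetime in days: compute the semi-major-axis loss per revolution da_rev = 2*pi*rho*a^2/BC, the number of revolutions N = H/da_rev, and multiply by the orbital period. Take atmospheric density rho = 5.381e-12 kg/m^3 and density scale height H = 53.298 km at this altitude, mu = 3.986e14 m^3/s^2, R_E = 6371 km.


a = R_E + alt = 6751.4000 km = 6.7514e+06 m
da_rev = 2*pi*rho*a^2/BC = 2*pi*5.381e-12*(6.7514e+06)^2/150.0 = 10.273993 m per revolution
N = H/da_rev = 53298.0000 m / 10.273993 m = 5187.6615 revolutions
P = 2*pi*sqrt(a^3/mu) = 5520.7996 s
lifetime = N*P = 5187.6615 * 5520.7996 = 2.864004e+07 s = 331.4819 days

331.4819 days


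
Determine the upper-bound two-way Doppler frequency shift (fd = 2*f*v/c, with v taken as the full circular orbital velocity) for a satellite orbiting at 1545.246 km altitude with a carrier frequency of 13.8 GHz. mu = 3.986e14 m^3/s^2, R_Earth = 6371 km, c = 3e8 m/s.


r = 7.916246e+06 m
v = sqrt(mu/r) = 7095.9248 m/s (worst-case radial velocity)
f = 13.8 GHz = 1.38e+10 Hz
fd = 2*f*v/c = 2*1.38e+10*7095.9248/3.0e+08
fd = 652825.0847 Hz

652825.0847 Hz


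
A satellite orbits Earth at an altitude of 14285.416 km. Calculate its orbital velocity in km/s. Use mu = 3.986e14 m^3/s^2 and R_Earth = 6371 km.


r = R_E + alt = 6371.0 + 14285.416 = 20656.4160 km = 2.0656416e+07 m
v = sqrt(mu/r) = sqrt(3.986e14 / 2.0656416e+07) = 4392.7973 m/s = 4.3928 km/s

4.3928 km/s


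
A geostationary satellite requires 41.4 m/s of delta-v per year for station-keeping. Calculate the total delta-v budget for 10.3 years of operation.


dV = rate * years = 41.4 * 10.3
dV = 426.4200 m/s

426.4200 m/s


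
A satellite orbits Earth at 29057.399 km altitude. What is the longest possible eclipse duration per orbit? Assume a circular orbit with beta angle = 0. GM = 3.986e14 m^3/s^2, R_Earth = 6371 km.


r = 35428.3990 km
T = 1106.0818 min
Eclipse fraction = arcsin(R_E/r)/pi = arcsin(6371.0000/35428.3990)/pi
= arcsin(0.1798275)/pi = 0.05755395
Eclipse duration = 0.05755395 * 1106.0818 = 63.6594 min

63.6594 minutes


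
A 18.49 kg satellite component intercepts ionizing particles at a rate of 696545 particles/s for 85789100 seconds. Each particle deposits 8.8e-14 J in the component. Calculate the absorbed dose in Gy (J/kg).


Total energy deposited = rate * time * E_per
  = 696545 * 85789100 * 8.8e-14 = 5.2585 J
Dose = E_total / mass = 5.2585 / 18.49
Dose = 0.2843983 Gy

0.2844 Gy


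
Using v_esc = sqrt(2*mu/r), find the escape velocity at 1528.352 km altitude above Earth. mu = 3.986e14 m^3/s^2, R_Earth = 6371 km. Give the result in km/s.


r = 6371.0 + 1528.352 = 7899.3520 km = 7.899352e+06 m
v_esc = sqrt(2*mu/r) = sqrt(2*3.986e14 / 7.899352e+06)
v_esc = 10045.8783 m/s = 10.0459 km/s

10.0459 km/s


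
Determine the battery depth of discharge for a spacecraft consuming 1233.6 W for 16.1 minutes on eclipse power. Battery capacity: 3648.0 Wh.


E_used = P * t / 60 = 1233.6 * 16.1 / 60 = 331.0160 Wh
DOD = E_used / E_total * 100 = 331.0160 / 3648.0 * 100
DOD = 9.0739 %

9.0739 %


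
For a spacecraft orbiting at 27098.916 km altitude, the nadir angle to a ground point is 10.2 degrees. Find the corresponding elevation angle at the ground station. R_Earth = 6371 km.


r = R_E + alt = 33469.9160 km
Law of sines in the satellite / Earth-center / ground-point triangle:
  sin(nadir)/R_E = sin(90 + el)/r  =>  cos(el) = (r/R_E)*sin(nadir)
cos(el) = (33469.9160 / 6371.0000) * sin(10.2 deg) = 0.930311
el = arccos(0.930311) = 21.5167 deg
(Earth-central angle = 90 - nadir - el = 58.2833 deg)

21.5167 degrees


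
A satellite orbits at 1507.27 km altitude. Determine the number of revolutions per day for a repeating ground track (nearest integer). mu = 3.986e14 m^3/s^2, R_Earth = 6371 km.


r = 7.87827e+06 m
T = 2*pi*sqrt(r^3/mu) = 6959.1711 s = 115.9862 min
revs/day = 1440 / 115.9862 = 12.4153
Rounded: 12 revolutions per day

12 revolutions per day


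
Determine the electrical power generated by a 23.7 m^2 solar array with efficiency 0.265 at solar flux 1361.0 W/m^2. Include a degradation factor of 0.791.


P = area * eta * S * degradation
P = 23.7 * 0.265 * 1361.0 * 0.791
P = 6761.2786 W

6761.2786 W


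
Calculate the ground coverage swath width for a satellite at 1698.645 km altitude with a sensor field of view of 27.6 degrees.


FOV = 27.6 deg = 0.4817109 rad
swath = 2 * alt * tan(FOV/2) = 2 * 1698.645 * tan(0.2408554)
swath = 2 * 1698.645 * 0.2456236
swath = 834.4545 km

834.4545 km


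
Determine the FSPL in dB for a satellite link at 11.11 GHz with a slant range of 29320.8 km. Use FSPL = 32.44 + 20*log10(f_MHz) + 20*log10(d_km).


f = 11.11 GHz = 11110.0000 MHz
d = 29320.8 km
FSPL = 32.44 + 20*log10(11110.0000) + 20*log10(29320.8)
FSPL = 32.44 + 80.9143 + 89.3435
FSPL = 202.6978 dB

202.6978 dB


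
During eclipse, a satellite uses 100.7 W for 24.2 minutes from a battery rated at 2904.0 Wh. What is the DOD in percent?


E_used = P * t / 60 = 100.7 * 24.2 / 60 = 40.6157 Wh
DOD = E_used / E_total * 100 = 40.6157 / 2904.0 * 100
DOD = 1.3986 %

1.3986 %


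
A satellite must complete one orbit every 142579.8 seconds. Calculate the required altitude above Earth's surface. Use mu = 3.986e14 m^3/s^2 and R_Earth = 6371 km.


T = 142579.8 s
r = (mu*T^2/(4*pi^2))^(1/3) = (3.986e14 * 142579.8^2 / (4*pi^2))^(1/3)
r = 5.8988115e+07 m = 58988.1152 km
alt = r - R_E = 58988.1152 - 6371 = 52617.1152 km

52617.1152 km


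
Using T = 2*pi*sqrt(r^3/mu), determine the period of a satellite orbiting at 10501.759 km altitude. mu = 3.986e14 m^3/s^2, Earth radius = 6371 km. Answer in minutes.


r = 16872.7590 km = 1.6872759e+07 m
T = 2*pi*sqrt(r^3/mu) = 2*pi*sqrt(4.8035057e+21 / 3.986e14)
T = 21811.7432 s = 363.5291 min

363.5291 minutes


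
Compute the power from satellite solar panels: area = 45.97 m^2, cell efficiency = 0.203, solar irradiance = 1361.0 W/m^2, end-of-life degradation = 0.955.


P = area * eta * S * degradation
P = 45.97 * 0.203 * 1361.0 * 0.955
P = 12129.1967 W

12129.1967 W


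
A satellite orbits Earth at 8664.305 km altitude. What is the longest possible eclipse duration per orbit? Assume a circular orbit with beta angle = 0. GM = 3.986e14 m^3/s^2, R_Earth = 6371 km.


r = 15035.3050 km
T = 305.7936 min
Eclipse fraction = arcsin(R_E/r)/pi = arcsin(6371.0000/15035.3050)/pi
= arcsin(0.423736)/pi = 0.1392816
Eclipse duration = 0.1392816 * 305.7936 = 42.5914 min

42.5914 minutes


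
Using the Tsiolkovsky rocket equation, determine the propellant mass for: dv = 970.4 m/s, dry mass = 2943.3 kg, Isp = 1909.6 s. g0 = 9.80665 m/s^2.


ve = Isp * g0 = 1909.6 * 9.80665 = 18726.778840 m/s
mass ratio = exp(dv/ve) = exp(970.4/18726.778840) = 1.05318493
m_prop = m_dry * (mr - 1) = 2943.3 * (1.05318493 - 1)
m_prop = 156.5392 kg

156.5392 kg


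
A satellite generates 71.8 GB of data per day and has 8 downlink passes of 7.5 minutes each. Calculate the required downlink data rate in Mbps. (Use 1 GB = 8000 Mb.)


total contact time = 8 * 7.5 * 60 = 3600.0000 s
data = 71.8 GB = 574400.0000 Mb
rate = 574400.0000 / 3600.0000 = 159.5556 Mbps

159.5556 Mbps


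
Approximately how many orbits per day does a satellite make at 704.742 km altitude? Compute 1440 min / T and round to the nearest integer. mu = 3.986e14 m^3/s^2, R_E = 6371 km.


r = 7.075742e+06 m
T = 2*pi*sqrt(r^3/mu) = 5923.3747 s = 98.7229 min
revs/day = 1440 / 98.7229 = 14.5863
Rounded: 15 revolutions per day

15 revolutions per day


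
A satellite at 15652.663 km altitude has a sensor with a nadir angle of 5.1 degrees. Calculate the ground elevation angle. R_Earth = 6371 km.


r = R_E + alt = 22023.6630 km
Law of sines in the satellite / Earth-center / ground-point triangle:
  sin(nadir)/R_E = sin(90 + el)/r  =>  cos(el) = (r/R_E)*sin(nadir)
cos(el) = (22023.6630 / 6371.0000) * sin(5.1 deg) = 0.3072952
el = arccos(0.3072952) = 72.1037 deg
(Earth-central angle = 90 - nadir - el = 12.7963 deg)

72.1037 degrees


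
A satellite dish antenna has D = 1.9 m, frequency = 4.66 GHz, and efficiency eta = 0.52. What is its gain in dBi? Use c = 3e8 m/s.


lambda = c/f = 3e8 / 4.66e+09 = 0.06437768 m
G = eta*(pi*D/lambda)^2 = 0.52*(pi*1.9/0.06437768)^2
G = 4470.3303 (linear)
G = 10*log10(4470.3303) = 36.5034 dBi

36.5034 dBi


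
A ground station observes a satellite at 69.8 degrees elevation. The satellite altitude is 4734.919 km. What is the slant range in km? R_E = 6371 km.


h = 4734.919 km, el = 69.8 deg
d = -R_E*sin(el) + sqrt((R_E*sin(el))^2 + 2*R_E*h + h^2)
d = -6371.0000*sin(1.2182) + sqrt((6371.0000*0.938493)^2 + 2*6371.0000*4734.919 + 4734.919^2)
d = 4906.7187 km

4906.7187 km


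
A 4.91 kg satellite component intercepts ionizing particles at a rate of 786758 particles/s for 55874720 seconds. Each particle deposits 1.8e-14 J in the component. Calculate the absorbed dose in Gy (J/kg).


Total energy deposited = rate * time * E_per
  = 786758 * 55874720 * 1.8e-14 = 0.7912779 J
Dose = E_total / mass = 0.7912779 / 4.91
Dose = 0.1611564 Gy

0.1612 Gy


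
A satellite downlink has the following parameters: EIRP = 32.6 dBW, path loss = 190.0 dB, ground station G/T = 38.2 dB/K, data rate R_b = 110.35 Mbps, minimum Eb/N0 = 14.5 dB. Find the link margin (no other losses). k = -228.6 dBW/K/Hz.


C/N0 = EIRP - FSPL + G/T - k = 32.6 - 190.0 + 38.2 - (-228.6)
C/N0 = 109.4000 dB-Hz
R_b = 110.35 Mbps = 1.1035e+08 bps -> 10*log10(R_b) = 80.4277 dB-Hz
Eb/N0 = C/N0 - 10*log10(R_b) = 109.4000 - 80.4277 = 28.9723 dB
Margin = Eb/N0 - Eb/N0_req = 28.9723 - 14.5 = 14.4723 dB (link closes)

14.4723 dB


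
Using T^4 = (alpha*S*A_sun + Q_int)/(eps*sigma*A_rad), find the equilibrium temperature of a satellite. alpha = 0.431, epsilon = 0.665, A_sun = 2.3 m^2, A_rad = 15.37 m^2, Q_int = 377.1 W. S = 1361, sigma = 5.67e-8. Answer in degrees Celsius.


Numerator = alpha*S*A_sun + Q_int = 0.431*1361*2.3 + 377.1 = 1726.2593 W
Denominator = eps*sigma*A_rad = 0.665*5.67e-8*15.37 = 5.7953354e-07 W/K^4
T^4 = 2.9787048e+09 K^4
T = 233.6183 K = -39.5317 C

-39.5317 degrees Celsius


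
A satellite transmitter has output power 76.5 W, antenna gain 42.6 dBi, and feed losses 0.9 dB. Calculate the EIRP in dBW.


Pt = 76.5 W = 18.8366 dBW
EIRP = Pt_dBW + Gt - losses = 18.8366 + 42.6 - 0.9 = 60.5366 dBW

60.5366 dBW


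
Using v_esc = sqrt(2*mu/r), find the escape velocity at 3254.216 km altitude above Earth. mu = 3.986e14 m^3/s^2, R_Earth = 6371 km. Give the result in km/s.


r = 6371.0 + 3254.216 = 9625.2160 km = 9.625216e+06 m
v_esc = sqrt(2*mu/r) = sqrt(2*3.986e14 / 9.625216e+06)
v_esc = 9100.7755 m/s = 9.1008 km/s

9.1008 km/s


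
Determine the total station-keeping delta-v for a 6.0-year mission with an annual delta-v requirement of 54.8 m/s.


dV = rate * years = 54.8 * 6.0
dV = 328.8000 m/s

328.8000 m/s


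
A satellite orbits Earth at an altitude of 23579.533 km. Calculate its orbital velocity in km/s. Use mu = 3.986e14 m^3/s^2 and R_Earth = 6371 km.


r = R_E + alt = 6371.0 + 23579.533 = 29950.5330 km = 2.9950533e+07 m
v = sqrt(mu/r) = sqrt(3.986e14 / 2.9950533e+07) = 3648.0969 m/s = 3.6481 km/s

3.6481 km/s


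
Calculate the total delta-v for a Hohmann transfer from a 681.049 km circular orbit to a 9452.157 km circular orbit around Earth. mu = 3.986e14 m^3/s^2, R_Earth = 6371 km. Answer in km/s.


r1 = 7052.0490 km = 7.052049e+06 m
r2 = 15823.1570 km = 1.5823157e+07 m
dv1 = sqrt(mu/r1)*(sqrt(2*r2/(r1+r2)) - 1) = 1324.6550 m/s
dv2 = sqrt(mu/r2)*(1 - sqrt(2*r1/(r1+r2))) = 1078.0038 m/s
total dv = |dv1| + |dv2| = 1324.6550 + 1078.0038 = 2402.6588 m/s = 2.4027 km/s

2.4027 km/s


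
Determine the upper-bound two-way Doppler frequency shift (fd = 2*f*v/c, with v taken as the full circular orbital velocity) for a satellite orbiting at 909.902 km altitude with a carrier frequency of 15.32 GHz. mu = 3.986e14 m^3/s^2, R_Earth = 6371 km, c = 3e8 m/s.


r = 7.280902e+06 m
v = sqrt(mu/r) = 7399.0516 m/s (worst-case radial velocity)
f = 15.32 GHz = 1.532e+10 Hz
fd = 2*f*v/c = 2*1.532e+10*7399.0516/3.0e+08
fd = 755689.8006 Hz

755689.8006 Hz


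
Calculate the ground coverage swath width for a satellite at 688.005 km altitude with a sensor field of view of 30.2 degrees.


FOV = 30.2 deg = 0.5270894 rad
swath = 2 * alt * tan(FOV/2) = 2 * 688.005 * tan(0.2635447)
swath = 2 * 688.005 * 0.2698207
swath = 371.2760 km

371.2760 km


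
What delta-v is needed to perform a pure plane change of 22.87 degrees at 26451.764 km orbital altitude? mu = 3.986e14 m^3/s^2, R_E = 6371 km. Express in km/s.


r = 32822.7640 km = 3.2822764e+07 m
V = sqrt(mu/r) = 3484.8258 m/s
di = 22.87 deg = 0.3991568 rad
dV = 2*V*sin(di/2) = 2*3484.8258*sin(0.1995784)
dV = 1381.7761 m/s = 1.3818 km/s

1.3818 km/s


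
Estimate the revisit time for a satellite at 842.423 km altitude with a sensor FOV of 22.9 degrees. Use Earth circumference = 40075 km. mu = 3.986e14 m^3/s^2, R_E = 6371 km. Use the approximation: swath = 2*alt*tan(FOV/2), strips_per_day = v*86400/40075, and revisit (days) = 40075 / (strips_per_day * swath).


swath = 2*842.423*tan(0.1998402) = 341.2549 km
v = sqrt(mu/r) = 7433.5788 m/s = 7.4336 km/s
strips/day = v*86400/40075 = 7.4336*86400/40075 = 16.0265
coverage/day = strips * swath = 16.0265 * 341.2549 = 5469.1150 km
revisit = 40075 / 5469.1150 = 7.3275 days

7.3275 days


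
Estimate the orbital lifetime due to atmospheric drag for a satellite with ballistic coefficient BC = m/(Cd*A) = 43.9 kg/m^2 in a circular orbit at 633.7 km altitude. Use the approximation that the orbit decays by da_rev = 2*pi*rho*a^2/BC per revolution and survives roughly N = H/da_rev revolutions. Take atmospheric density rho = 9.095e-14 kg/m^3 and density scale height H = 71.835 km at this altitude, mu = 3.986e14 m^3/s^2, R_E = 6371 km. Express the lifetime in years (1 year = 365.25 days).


a = R_E + alt = 7004.7000 km = 7.0047e+06 m
da_rev = 2*pi*rho*a^2/BC = 2*pi*9.095e-14*(7.0047e+06)^2/43.9 = 0.638700316 m per revolution
N = H/da_rev = 71835.0000 m / 0.638700316 m = 112470.5878 revolutions
P = 2*pi*sqrt(a^3/mu) = 5834.3910 s
lifetime = N*P = 112470.5878 * 5834.3910 = 6.5619739e+08 s = 7594.8771 days
years = 7594.8771 / 365.25 = 20.7936 years

20.7936 years


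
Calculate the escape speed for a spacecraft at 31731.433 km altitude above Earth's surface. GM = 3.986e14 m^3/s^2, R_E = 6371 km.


r = 6371.0 + 31731.433 = 38102.4330 km = 3.8102433e+07 m
v_esc = sqrt(2*mu/r) = sqrt(2*3.986e14 / 3.8102433e+07)
v_esc = 4574.1172 m/s = 4.5741 km/s

4.5741 km/s


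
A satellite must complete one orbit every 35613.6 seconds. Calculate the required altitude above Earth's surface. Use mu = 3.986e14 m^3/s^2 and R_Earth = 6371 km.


T = 35613.6 s
r = (mu*T^2/(4*pi^2))^(1/3) = (3.986e14 * 35613.6^2 / (4*pi^2))^(1/3)
r = 2.3395721e+07 m = 23395.7212 km
alt = r - R_E = 23395.7212 - 6371 = 17024.7212 km

17024.7212 km


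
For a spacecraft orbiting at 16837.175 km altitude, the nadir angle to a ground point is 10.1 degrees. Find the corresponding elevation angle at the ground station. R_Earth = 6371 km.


r = R_E + alt = 23208.1750 km
Law of sines in the satellite / Earth-center / ground-point triangle:
  sin(nadir)/R_E = sin(90 + el)/r  =>  cos(el) = (r/R_E)*sin(nadir)
cos(el) = (23208.1750 / 6371.0000) * sin(10.1 deg) = 0.6388231
el = arccos(0.6388231) = 50.2959 deg
(Earth-central angle = 90 - nadir - el = 29.6041 deg)

50.2959 degrees


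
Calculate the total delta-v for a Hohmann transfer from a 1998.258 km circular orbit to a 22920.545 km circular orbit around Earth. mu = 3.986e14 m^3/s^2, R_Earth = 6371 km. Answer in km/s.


r1 = 8369.2580 km = 8.369258e+06 m
r2 = 29291.5450 km = 2.9291545e+07 m
dv1 = sqrt(mu/r1)*(sqrt(2*r2/(r1+r2)) - 1) = 1706.0828 m/s
dv2 = sqrt(mu/r2)*(1 - sqrt(2*r1/(r1+r2))) = 1229.6071 m/s
total dv = |dv1| + |dv2| = 1706.0828 + 1229.6071 = 2935.6899 m/s = 2.9357 km/s

2.9357 km/s


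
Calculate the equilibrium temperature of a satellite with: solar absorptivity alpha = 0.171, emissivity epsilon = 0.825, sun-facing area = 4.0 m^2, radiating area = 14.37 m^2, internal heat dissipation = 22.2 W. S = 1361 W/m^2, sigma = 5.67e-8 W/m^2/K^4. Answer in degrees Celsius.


Numerator = alpha*S*A_sun + Q_int = 0.171*1361*4.0 + 22.2 = 953.1240 W
Denominator = eps*sigma*A_rad = 0.825*5.67e-8*14.37 = 6.7219267e-07 W/K^4
T^4 = 1.4179327e+09 K^4
T = 194.0501 K = -79.0999 C

-79.0999 degrees Celsius


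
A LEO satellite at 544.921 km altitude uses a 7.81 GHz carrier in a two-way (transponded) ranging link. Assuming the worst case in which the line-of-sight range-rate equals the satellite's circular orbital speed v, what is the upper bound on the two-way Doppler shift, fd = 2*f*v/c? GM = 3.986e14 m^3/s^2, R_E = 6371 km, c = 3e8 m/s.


r = 6.915921e+06 m
v = sqrt(mu/r) = 7591.7804 m/s (worst-case radial velocity)
f = 7.81 GHz = 7.81e+09 Hz
fd = 2*f*v/c = 2*7.81e+09*7591.7804/3.0e+08
fd = 395278.6978 Hz

395278.6978 Hz


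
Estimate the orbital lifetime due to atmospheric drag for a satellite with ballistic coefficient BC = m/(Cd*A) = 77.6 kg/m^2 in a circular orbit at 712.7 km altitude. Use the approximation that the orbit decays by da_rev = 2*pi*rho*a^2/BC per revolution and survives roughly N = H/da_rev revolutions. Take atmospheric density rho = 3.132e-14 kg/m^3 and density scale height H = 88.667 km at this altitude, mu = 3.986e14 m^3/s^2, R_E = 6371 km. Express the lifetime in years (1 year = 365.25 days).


a = R_E + alt = 7083.7000 km = 7.0837e+06 m
da_rev = 2*pi*rho*a^2/BC = 2*pi*3.132e-14*(7.0837e+06)^2/77.6 = 0.127250712 m per revolution
N = H/da_rev = 88667.0000 m / 0.127250712 m = 696789.8146 revolutions
P = 2*pi*sqrt(a^3/mu) = 5933.3704 s
lifetime = N*P = 696789.8146 * 5933.3704 = 4.1343121e+09 s = 47850.8341 days
years = 47850.8341 / 365.25 = 131.0084 years

131.0084 years


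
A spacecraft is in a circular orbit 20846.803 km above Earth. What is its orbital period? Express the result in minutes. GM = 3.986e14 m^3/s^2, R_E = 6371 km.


r = 27217.8030 km = 2.7217803e+07 m
T = 2*pi*sqrt(r^3/mu) = 2*pi*sqrt(2.0163188e+22 / 3.986e14)
T = 44687.9900 s = 744.7998 min

744.7998 minutes


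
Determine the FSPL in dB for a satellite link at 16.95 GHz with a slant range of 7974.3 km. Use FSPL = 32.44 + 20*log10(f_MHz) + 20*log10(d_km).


f = 16.95 GHz = 16950.0000 MHz
d = 7974.3 km
FSPL = 32.44 + 20*log10(16950.0000) + 20*log10(7974.3)
FSPL = 32.44 + 84.5834 + 78.0339
FSPL = 195.0572 dB

195.0572 dB


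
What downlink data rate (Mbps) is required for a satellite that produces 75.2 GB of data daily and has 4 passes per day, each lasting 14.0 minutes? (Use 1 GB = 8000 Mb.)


total contact time = 4 * 14.0 * 60 = 3360.0000 s
data = 75.2 GB = 601600.0000 Mb
rate = 601600.0000 / 3360.0000 = 179.0476 Mbps

179.0476 Mbps


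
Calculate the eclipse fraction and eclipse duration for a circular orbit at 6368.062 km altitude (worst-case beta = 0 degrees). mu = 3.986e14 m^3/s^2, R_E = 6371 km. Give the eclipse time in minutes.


r = 12739.0620 km
T = 238.4878 min
Eclipse fraction = arcsin(R_E/r)/pi = arcsin(6371.0000/12739.0620)/pi
= arcsin(0.5001153)/pi = 0.1667091
Eclipse duration = 0.1667091 * 238.4878 = 39.7581 min

39.7581 minutes


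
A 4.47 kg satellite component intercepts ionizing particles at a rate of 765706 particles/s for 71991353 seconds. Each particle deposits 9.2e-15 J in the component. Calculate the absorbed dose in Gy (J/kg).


Total energy deposited = rate * time * E_per
  = 765706 * 71991353 * 9.2e-15 = 0.5071427 J
Dose = E_total / mass = 0.5071427 / 4.47
Dose = 0.1134548 Gy

0.1135 Gy


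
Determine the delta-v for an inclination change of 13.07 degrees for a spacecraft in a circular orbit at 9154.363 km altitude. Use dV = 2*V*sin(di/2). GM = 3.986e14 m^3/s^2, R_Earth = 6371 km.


r = 15525.3630 km = 1.5525363e+07 m
V = sqrt(mu/r) = 5066.9634 m/s
di = 13.07 deg = 0.2281145 rad
dV = 2*V*sin(di/2) = 2*5066.9634*sin(0.1140573)
dV = 1153.3435 m/s = 1.1533 km/s

1.1533 km/s


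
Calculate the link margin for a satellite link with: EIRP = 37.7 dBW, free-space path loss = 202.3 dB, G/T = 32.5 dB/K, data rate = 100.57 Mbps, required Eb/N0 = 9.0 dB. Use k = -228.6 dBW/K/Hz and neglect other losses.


C/N0 = EIRP - FSPL + G/T - k = 37.7 - 202.3 + 32.5 - (-228.6)
C/N0 = 96.5000 dB-Hz
R_b = 100.57 Mbps = 1.0057e+08 bps -> 10*log10(R_b) = 80.0247 dB-Hz
Eb/N0 = C/N0 - 10*log10(R_b) = 96.5000 - 80.0247 = 16.4753 dB
Margin = Eb/N0 - Eb/N0_req = 16.4753 - 9.0 = 7.4753 dB (link closes)

7.4753 dB


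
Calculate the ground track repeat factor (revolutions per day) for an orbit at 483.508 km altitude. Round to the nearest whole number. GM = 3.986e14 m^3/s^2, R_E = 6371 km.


r = 6.854508e+06 m
T = 2*pi*sqrt(r^3/mu) = 5647.7524 s = 94.1292 min
revs/day = 1440 / 94.1292 = 15.2981
Rounded: 15 revolutions per day

15 revolutions per day


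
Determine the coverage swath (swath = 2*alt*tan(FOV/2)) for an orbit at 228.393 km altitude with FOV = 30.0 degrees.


FOV = 30.0 deg = 0.5235988 rad
swath = 2 * alt * tan(FOV/2) = 2 * 228.393 * tan(0.2617994)
swath = 2 * 228.393 * 0.2679492
swath = 122.3954 km

122.3954 km


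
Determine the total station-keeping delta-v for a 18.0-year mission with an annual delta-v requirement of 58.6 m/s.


dV = rate * years = 58.6 * 18.0
dV = 1054.8000 m/s

1054.8000 m/s


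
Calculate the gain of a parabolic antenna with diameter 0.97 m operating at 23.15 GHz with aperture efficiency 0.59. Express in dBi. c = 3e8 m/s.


lambda = c/f = 3e8 / 2.315e+10 = 0.01295896 m
G = eta*(pi*D/lambda)^2 = 0.59*(pi*0.97/0.01295896)^2
G = 32625.3145 (linear)
G = 10*log10(32625.3145) = 45.1355 dBi

45.1355 dBi


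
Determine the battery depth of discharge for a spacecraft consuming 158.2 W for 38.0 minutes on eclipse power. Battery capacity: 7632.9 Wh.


E_used = P * t / 60 = 158.2 * 38.0 / 60 = 100.1933 Wh
DOD = E_used / E_total * 100 = 100.1933 / 7632.9 * 100
DOD = 1.3127 %

1.3127 %


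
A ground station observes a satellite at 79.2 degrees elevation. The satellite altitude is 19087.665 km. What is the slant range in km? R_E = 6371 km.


h = 19087.665 km, el = 79.2 deg
d = -R_E*sin(el) + sqrt((R_E*sin(el))^2 + 2*R_E*h + h^2)
d = -6371.0000*sin(1.3823) + sqrt((6371.0000*0.9822873)^2 + 2*6371.0000*19087.665 + 19087.665^2)
d = 19172.5076 km

19172.5076 km


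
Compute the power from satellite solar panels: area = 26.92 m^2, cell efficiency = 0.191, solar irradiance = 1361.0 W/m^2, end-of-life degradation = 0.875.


P = area * eta * S * degradation
P = 26.92 * 0.191 * 1361.0 * 0.875
P = 6123.1458 W

6123.1458 W


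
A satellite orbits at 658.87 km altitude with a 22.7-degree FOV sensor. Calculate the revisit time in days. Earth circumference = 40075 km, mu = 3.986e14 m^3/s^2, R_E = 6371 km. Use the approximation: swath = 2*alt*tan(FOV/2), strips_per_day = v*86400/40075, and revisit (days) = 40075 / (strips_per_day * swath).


swath = 2*658.87*tan(0.1980949) = 264.5065 km
v = sqrt(mu/r) = 7530.0004 m/s = 7.5300 km/s
strips/day = v*86400/40075 = 7.5300*86400/40075 = 16.2344
coverage/day = strips * swath = 16.2344 * 264.5065 = 4294.0942 km
revisit = 40075 / 4294.0942 = 9.3326 days

9.3326 days


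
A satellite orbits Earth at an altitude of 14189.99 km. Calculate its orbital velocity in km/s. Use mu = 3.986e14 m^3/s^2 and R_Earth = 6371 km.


r = R_E + alt = 6371.0 + 14189.99 = 20560.9900 km = 2.056099e+07 m
v = sqrt(mu/r) = sqrt(3.986e14 / 2.056099e+07) = 4402.9792 m/s = 4.4030 km/s

4.4030 km/s


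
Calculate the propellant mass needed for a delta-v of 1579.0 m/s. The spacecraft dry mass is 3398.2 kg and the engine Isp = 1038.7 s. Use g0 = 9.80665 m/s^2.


ve = Isp * g0 = 1038.7 * 9.80665 = 10186.167355 m/s
mass ratio = exp(dv/ve) = exp(1579.0/10186.167355) = 1.16767448
m_prop = m_dry * (mr - 1) = 3398.2 * (1.16767448 - 1)
m_prop = 569.7914 kg

569.7914 kg


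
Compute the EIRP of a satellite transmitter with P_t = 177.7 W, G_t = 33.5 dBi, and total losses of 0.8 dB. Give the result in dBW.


Pt = 177.7 W = 22.4969 dBW
EIRP = Pt_dBW + Gt - losses = 22.4969 + 33.5 - 0.8 = 55.1969 dBW

55.1969 dBW


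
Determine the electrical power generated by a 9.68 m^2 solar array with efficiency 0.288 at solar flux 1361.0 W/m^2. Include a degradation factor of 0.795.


P = area * eta * S * degradation
P = 9.68 * 0.288 * 1361.0 * 0.795
P = 3016.4289 W

3016.4289 W


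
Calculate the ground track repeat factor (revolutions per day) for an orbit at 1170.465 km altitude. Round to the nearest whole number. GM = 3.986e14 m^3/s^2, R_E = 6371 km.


r = 7.541465e+06 m
T = 2*pi*sqrt(r^3/mu) = 6517.7065 s = 108.6284 min
revs/day = 1440 / 108.6284 = 13.2562
Rounded: 13 revolutions per day

13 revolutions per day


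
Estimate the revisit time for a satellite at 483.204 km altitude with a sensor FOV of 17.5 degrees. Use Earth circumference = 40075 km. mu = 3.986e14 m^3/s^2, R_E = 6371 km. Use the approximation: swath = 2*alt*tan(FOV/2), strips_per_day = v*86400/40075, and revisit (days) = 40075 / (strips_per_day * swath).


swath = 2*483.204*tan(0.1527163) = 148.7444 km
v = sqrt(mu/r) = 7625.8829 m/s = 7.6259 km/s
strips/day = v*86400/40075 = 7.6259*86400/40075 = 16.4411
coverage/day = strips * swath = 16.4411 * 148.7444 = 2445.5189 km
revisit = 40075 / 2445.5189 = 16.3871 days

16.3871 days


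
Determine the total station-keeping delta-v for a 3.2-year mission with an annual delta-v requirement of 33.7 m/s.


dV = rate * years = 33.7 * 3.2
dV = 107.8400 m/s

107.8400 m/s


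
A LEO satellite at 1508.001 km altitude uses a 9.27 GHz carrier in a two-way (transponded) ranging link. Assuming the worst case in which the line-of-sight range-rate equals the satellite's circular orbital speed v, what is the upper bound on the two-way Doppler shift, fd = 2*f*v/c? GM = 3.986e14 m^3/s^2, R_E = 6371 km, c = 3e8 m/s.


r = 7.879001e+06 m
v = sqrt(mu/r) = 7112.6767 m/s (worst-case radial velocity)
f = 9.27 GHz = 9.27e+09 Hz
fd = 2*f*v/c = 2*9.27e+09*7112.6767/3.0e+08
fd = 439563.4207 Hz

439563.4207 Hz


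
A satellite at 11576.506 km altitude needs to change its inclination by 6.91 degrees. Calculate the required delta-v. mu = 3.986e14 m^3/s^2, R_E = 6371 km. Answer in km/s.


r = 17947.5060 km = 1.7947506e+07 m
V = sqrt(mu/r) = 4712.6653 m/s
di = 6.91 deg = 0.1206023 rad
dV = 2*V*sin(di/2) = 2*4712.6653*sin(0.06030113)
dV = 568.0137 m/s = 0.5680137 km/s

0.5680 km/s


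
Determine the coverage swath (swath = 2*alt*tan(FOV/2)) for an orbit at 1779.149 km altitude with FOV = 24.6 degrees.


FOV = 24.6 deg = 0.429351 rad
swath = 2 * alt * tan(FOV/2) = 2 * 1779.149 * tan(0.2146755)
swath = 2 * 1779.149 * 0.2180353
swath = 775.8344 km

775.8344 km


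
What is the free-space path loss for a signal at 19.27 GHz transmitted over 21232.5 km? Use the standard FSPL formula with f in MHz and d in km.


f = 19.27 GHz = 19270.0000 MHz
d = 21232.5 km
FSPL = 32.44 + 20*log10(19270.0000) + 20*log10(21232.5)
FSPL = 32.44 + 85.6976 + 86.5400
FSPL = 204.6777 dB

204.6777 dB


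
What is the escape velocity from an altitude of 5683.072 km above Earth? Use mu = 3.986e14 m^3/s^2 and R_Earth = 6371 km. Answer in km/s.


r = 6371.0 + 5683.072 = 12054.0720 km = 1.2054072e+07 m
v_esc = sqrt(2*mu/r) = sqrt(2*3.986e14 / 1.2054072e+07)
v_esc = 8132.3630 m/s = 8.1324 km/s

8.1324 km/s


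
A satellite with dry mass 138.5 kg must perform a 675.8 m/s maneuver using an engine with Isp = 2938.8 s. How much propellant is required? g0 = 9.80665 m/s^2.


ve = Isp * g0 = 2938.8 * 9.80665 = 28819.783020 m/s
mass ratio = exp(dv/ve) = exp(675.8/28819.783020) = 1.02372626
m_prop = m_dry * (mr - 1) = 138.5 * (1.02372626 - 1)
m_prop = 3.2861 kg

3.2861 kg


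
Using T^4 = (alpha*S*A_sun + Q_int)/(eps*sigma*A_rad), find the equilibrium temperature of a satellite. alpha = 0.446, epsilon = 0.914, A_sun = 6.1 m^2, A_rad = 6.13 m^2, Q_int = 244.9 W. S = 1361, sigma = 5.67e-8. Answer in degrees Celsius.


Numerator = alpha*S*A_sun + Q_int = 0.446*1361*6.1 + 244.9 = 3947.6366 W
Denominator = eps*sigma*A_rad = 0.914*5.67e-8*6.13 = 3.1767989e-07 W/K^4
T^4 = 1.242646e+10 K^4
T = 333.8773 K = 60.7273 C

60.7273 degrees Celsius


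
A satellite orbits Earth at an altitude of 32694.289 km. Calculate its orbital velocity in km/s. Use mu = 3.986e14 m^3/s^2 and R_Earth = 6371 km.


r = R_E + alt = 6371.0 + 32694.289 = 39065.2890 km = 3.9065289e+07 m
v = sqrt(mu/r) = sqrt(3.986e14 / 3.9065289e+07) = 3194.2811 m/s = 3.1943 km/s

3.1943 km/s


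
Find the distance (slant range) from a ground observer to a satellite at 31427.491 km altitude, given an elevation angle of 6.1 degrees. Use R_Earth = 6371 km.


h = 31427.491 km, el = 6.1 deg
d = -R_E*sin(el) + sqrt((R_E*sin(el))^2 + 2*R_E*h + h^2)
d = -6371.0000*sin(0.1064651) + sqrt((6371.0000*0.1062641)^2 + 2*6371.0000*31427.491 + 31427.491^2)
d = 36586.8430 km

36586.8430 km


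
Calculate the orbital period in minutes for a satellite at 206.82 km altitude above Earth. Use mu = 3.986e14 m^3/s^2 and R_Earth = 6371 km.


r = 6577.8200 km = 6.57782e+06 m
T = 2*pi*sqrt(r^3/mu) = 2*pi*sqrt(2.8460725e+20 / 3.986e14)
T = 5309.2625 s = 88.4877 min

88.4877 minutes


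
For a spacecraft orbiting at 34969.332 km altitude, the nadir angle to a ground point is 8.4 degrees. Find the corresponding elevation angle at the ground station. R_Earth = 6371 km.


r = R_E + alt = 41340.3320 km
Law of sines in the satellite / Earth-center / ground-point triangle:
  sin(nadir)/R_E = sin(90 + el)/r  =>  cos(el) = (r/R_E)*sin(nadir)
cos(el) = (41340.3320 / 6371.0000) * sin(8.4 deg) = 0.9479078
el = arccos(0.9479078) = 18.5749 deg
(Earth-central angle = 90 - nadir - el = 63.0251 deg)

18.5749 degrees


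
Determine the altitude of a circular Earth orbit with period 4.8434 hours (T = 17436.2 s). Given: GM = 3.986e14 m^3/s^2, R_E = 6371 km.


T = 17436.2 s
r = (mu*T^2/(4*pi^2))^(1/3) = (3.986e14 * 17436.2^2 / (4*pi^2))^(1/3)
r = 1.4533172e+07 m = 14533.1720 km
alt = r - R_E = 14533.1720 - 6371 = 8162.1720 km

8162.1720 km


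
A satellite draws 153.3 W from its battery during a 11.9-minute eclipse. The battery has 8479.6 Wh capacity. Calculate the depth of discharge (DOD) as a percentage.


E_used = P * t / 60 = 153.3 * 11.9 / 60 = 30.4045 Wh
DOD = E_used / E_total * 100 = 30.4045 / 8479.6 * 100
DOD = 0.3585605 %

0.3586 %


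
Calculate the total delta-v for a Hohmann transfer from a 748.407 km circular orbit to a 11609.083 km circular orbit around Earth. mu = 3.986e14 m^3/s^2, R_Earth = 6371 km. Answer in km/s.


r1 = 7119.4070 km = 7.119407e+06 m
r2 = 17980.0830 km = 1.7980083e+07 m
dv1 = sqrt(mu/r1)*(sqrt(2*r2/(r1+r2)) - 1) = 1473.7276 m/s
dv2 = sqrt(mu/r2)*(1 - sqrt(2*r1/(r1+r2))) = 1162.0794 m/s
total dv = |dv1| + |dv2| = 1473.7276 + 1162.0794 = 2635.8071 m/s = 2.6358 km/s

2.6358 km/s


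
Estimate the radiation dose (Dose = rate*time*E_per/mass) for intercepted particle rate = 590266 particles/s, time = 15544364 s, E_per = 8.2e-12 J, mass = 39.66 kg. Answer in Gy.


Total energy deposited = rate * time * E_per
  = 590266 * 15544364 * 8.2e-12 = 75.2375 J
Dose = E_total / mass = 75.2375 / 39.66
Dose = 1.8971 Gy

1.8971 Gy


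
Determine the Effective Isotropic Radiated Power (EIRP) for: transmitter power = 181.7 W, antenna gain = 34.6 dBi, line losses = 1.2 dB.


Pt = 181.7 W = 22.5935 dBW
EIRP = Pt_dBW + Gt - losses = 22.5935 + 34.6 - 1.2 = 55.9935 dBW

55.9935 dBW


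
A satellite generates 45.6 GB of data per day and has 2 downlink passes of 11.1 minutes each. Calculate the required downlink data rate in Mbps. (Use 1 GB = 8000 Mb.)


total contact time = 2 * 11.1 * 60 = 1332.0000 s
data = 45.6 GB = 364800.0000 Mb
rate = 364800.0000 / 1332.0000 = 273.8739 Mbps

273.8739 Mbps


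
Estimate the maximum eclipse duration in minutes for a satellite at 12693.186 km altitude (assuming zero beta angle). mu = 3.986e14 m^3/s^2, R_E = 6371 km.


r = 19064.1860 km
T = 436.6037 min
Eclipse fraction = arcsin(R_E/r)/pi = arcsin(6371.0000/19064.1860)/pi
= arcsin(0.3341868)/pi = 0.1084617
Eclipse duration = 0.1084617 * 436.6037 = 47.3548 min

47.3548 minutes


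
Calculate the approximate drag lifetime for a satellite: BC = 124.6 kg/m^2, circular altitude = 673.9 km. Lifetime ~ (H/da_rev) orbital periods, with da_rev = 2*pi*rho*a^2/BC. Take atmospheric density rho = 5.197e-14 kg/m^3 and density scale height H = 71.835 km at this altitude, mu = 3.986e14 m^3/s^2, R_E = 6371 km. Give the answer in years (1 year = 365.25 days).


a = R_E + alt = 7044.9000 km = 7.0449e+06 m
da_rev = 2*pi*rho*a^2/BC = 2*pi*5.197e-14*(7.0449e+06)^2/124.6 = 0.130066127 m per revolution
N = H/da_rev = 71835.0000 m / 0.130066127 m = 552295.9869 revolutions
P = 2*pi*sqrt(a^3/mu) = 5884.6884 s
lifetime = N*P = 552295.9869 * 5884.6884 = 3.2500898e+09 s = 37616.7799 days
years = 37616.7799 / 365.25 = 102.9891 years

102.9891 years


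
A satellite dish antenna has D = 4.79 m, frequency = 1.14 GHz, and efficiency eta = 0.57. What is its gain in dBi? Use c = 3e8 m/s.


lambda = c/f = 3e8 / 1.14e+09 = 0.2631579 m
G = eta*(pi*D/lambda)^2 = 0.57*(pi*4.79/0.2631579)^2
G = 1863.8580 (linear)
G = 10*log10(1863.8580) = 32.7041 dBi

32.7041 dBi


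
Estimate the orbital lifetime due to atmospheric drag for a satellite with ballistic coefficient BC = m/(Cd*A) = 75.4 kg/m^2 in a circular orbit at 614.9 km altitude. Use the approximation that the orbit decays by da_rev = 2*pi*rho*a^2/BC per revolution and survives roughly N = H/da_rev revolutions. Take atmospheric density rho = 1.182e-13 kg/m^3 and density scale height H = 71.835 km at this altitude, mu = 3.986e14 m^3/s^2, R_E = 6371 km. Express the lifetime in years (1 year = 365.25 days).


a = R_E + alt = 6985.9000 km = 6.9859e+06 m
da_rev = 2*pi*rho*a^2/BC = 2*pi*1.182e-13*(6.9859e+06)^2/75.4 = 0.480696244 m per revolution
N = H/da_rev = 71835.0000 m / 0.480696244 m = 149439.4869 revolutions
P = 2*pi*sqrt(a^3/mu) = 5810.9183 s
lifetime = N*P = 149439.4869 * 5810.9183 = 8.6838065e+08 s = 10050.7019 days
years = 10050.7019 / 365.25 = 27.5173 years

27.5173 years


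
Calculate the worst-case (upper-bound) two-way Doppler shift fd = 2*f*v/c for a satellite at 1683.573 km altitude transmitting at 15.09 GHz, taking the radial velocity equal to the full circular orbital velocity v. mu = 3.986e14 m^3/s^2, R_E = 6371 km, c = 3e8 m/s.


r = 8.054573e+06 m
v = sqrt(mu/r) = 7034.7292 m/s (worst-case radial velocity)
f = 15.09 GHz = 1.509e+10 Hz
fd = 2*f*v/c = 2*1.509e+10*7034.7292/3.0e+08
fd = 707693.7610 Hz

707693.7610 Hz


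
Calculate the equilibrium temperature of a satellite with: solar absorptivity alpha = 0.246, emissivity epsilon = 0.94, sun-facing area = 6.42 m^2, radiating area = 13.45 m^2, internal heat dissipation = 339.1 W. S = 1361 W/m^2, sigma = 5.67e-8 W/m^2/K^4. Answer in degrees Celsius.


Numerator = alpha*S*A_sun + Q_int = 0.246*1361*6.42 + 339.1 = 2488.5545 W
Denominator = eps*sigma*A_rad = 0.94*5.67e-8*13.45 = 7.168581e-07 W/K^4
T^4 = 3.4714744e+09 K^4
T = 242.7328 K = -30.4172 C

-30.4172 degrees Celsius


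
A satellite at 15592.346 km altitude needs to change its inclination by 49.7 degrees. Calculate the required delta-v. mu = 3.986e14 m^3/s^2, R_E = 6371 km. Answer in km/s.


r = 21963.3460 km = 2.1963346e+07 m
V = sqrt(mu/r) = 4260.0961 m/s
di = 49.7 deg = 0.8674286 rad
dV = 2*V*sin(di/2) = 2*4260.0961*sin(0.4337143)
dV = 3580.5606 m/s = 3.5806 km/s

3.5806 km/s


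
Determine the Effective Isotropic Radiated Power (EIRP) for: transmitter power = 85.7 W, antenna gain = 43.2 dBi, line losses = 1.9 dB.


Pt = 85.7 W = 19.3298 dBW
EIRP = Pt_dBW + Gt - losses = 19.3298 + 43.2 - 1.9 = 60.6298 dBW

60.6298 dBW


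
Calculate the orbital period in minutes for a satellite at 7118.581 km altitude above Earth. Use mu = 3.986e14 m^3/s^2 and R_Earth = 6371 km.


r = 13489.5810 km = 1.3489581e+07 m
T = 2*pi*sqrt(r^3/mu) = 2*pi*sqrt(2.4546828e+21 / 3.986e14)
T = 15592.2544 s = 259.8709 min

259.8709 minutes


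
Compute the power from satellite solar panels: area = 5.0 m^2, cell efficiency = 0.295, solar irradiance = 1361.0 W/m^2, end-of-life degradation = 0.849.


P = area * eta * S * degradation
P = 5.0 * 0.295 * 1361.0 * 0.849
P = 1704.3463 W

1704.3463 W


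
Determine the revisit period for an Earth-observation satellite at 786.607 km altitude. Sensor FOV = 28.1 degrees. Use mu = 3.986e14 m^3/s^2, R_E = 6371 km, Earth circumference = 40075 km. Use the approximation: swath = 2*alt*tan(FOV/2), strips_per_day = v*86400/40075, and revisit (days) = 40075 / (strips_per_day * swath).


swath = 2*786.607*tan(0.2452188) = 393.7049 km
v = sqrt(mu/r) = 7462.5065 m/s = 7.4625 km/s
strips/day = v*86400/40075 = 7.4625*86400/40075 = 16.0888
coverage/day = strips * swath = 16.0888 * 393.7049 = 6334.2574 km
revisit = 40075 / 6334.2574 = 6.3267 days

6.3267 days


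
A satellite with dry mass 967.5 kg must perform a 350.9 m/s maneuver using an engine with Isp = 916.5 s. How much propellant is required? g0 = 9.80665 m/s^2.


ve = Isp * g0 = 916.5 * 9.80665 = 8987.794725 m/s
mass ratio = exp(dv/ve) = exp(350.9/8987.794725) = 1.03981398
m_prop = m_dry * (mr - 1) = 967.5 * (1.03981398 - 1)
m_prop = 38.5200 kg

38.5200 kg
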